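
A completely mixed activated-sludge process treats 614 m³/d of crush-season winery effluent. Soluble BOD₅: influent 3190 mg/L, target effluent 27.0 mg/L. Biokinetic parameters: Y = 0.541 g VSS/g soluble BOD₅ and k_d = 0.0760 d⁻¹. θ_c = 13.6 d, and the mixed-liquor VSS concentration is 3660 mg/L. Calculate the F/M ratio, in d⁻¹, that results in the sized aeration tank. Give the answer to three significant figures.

From the SRT design equation V = Y Q (S₀−S) θ_c / [X (1 + k_d θ_c)] = 0.541 × 614 × (3190 − 27.0) × 13.6 / [3660 × (1 + 0.0760 × 13.6)] = 1.43×10^7 / 7443 = 1920 m³.
F/M = Q·S₀ / (V·X) = 614 × 3190 / (1920 × 3660) = 0.2788 g soluble BOD₅·(g VSS·d)⁻¹.

F/M ≈ 0.279 d⁻¹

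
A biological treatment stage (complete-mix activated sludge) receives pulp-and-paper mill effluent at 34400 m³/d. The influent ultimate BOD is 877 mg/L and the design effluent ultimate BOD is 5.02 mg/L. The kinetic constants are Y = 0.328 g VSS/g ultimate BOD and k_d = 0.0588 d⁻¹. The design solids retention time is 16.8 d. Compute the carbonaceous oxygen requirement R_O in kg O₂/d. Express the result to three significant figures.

Y_obs = Y / (1 + k_d θ_c) = 0.328 / (1 + 0.0588 × 16.8) = 0.328 / 1.988 = 0.1650.
Mass of ultimate BOD removed per day: Q(S₀ − S) = 34400 × 872.0 g/m³ = 29996 kg/d.
Net sludge production P_X = 0.1650 × 29996 = 4949 kg VSS/d.
Carbonaceous O₂ demand = substrate oxidised − cell-mass equivalent = 29996 − 1.42 × 4949 = 22968 kg O₂/d.

R_O ≈ 23000 kg O₂/d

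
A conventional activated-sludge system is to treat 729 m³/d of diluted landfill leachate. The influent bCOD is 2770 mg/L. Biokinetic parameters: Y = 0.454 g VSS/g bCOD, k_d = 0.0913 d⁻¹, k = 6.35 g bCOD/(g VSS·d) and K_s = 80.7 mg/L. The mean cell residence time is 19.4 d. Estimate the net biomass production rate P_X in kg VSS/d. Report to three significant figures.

For a completely mixed reactor with recycle the Lawrence–McCarty relation gives S = K_s·(1 + k_d·θ_c) / [θ_c·(Y·k − k_d) − 1] = 80.7 × (1 + 0.0913 × 19.4) / [19.4 × (0.454 × 6.35 − 0.0913) − 1] = 223.6 / 53.16 = 4.207 mg/L.
Correct the yield for decay: Y_obs = Y/(1 + k_d θ_c) = 0.454 / (1 + 0.0913 × 19.4) = 0.454 / 2.771 = 0.1638.
Q·(S₀ − S) = 729 × (2770 − 4.21) × 10⁻³ = 2016 kg/d removed.
Biomass produced: P_X = Y_obs·Q·ΔS = 0.1638 × 2016 ≈ 330.3 kg VSS/d.

P_X ≈ 330 kg VSS/d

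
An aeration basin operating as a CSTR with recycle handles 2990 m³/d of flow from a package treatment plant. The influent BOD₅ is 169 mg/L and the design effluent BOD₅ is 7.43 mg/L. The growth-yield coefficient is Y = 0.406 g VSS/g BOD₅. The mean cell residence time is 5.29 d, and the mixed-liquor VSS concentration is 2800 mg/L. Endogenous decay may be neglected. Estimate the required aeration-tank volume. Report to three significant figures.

Biomass mass balance (decay neglected): V·X = Y·Q·(S₀ − S)·θ_c, so V = 0.406 × 2990 × (169 − 7.43) × 5.29 / 2800 = 370.6 m³.

V ≈ 371 m³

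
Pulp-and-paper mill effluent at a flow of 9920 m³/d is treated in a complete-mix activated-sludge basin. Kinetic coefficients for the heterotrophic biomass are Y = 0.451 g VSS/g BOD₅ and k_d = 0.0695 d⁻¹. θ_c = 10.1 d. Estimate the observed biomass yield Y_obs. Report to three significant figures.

Y_obs ≈ 0.265 g VSS/g BOD₅

Observed yield with endogenous decay: Y_obs = Y / (1 + k_d·θ_c) = 0.451 / (1 + 0.0695 × 10.1) = 0.451 / 1.702 = 0.2650 g VSS/g BOD₅.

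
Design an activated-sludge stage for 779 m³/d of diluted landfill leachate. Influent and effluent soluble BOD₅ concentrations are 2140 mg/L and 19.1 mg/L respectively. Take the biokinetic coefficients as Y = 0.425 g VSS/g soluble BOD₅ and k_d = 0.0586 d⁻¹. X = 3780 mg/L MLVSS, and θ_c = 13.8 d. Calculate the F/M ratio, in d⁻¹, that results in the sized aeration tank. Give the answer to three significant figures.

F/M ≈ 0.311 d⁻¹

Rearranging the biomass balance for a CMAS with decay, V = Y·Q·ΔS·θ_c / [X·(1+k_d θ_c)] = 0.425 × 779 × (2140 − 19.1) × 13.8 / [3780 × (1 + 0.0586 × 13.8)] = 9.69×10^6 / 6837 = 1417 m³.
F/M = applied load / biomass = Q·S₀/(V·X) = 779 × 2140 / (1417 × 3780) = 0.3112 d⁻¹.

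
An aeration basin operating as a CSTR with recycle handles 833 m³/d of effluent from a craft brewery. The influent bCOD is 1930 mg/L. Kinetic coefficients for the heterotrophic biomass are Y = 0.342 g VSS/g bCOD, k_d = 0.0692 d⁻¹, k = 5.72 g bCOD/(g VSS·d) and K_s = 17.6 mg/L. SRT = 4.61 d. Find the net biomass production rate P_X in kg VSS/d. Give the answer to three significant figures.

P_X ≈ 416 kg VSS/d

Effluent substrate depends only on kinetics and SRT: S = K_s(1 + k_d θ_c) / [θ_c(Yk − k_d) − 1] = 17.6 × (1 + 0.0692 × 4.61) / [4.61 × (0.342 × 5.72 − 0.0692) − 1] = 23.21 / 7.699 = 3.015 mg/L.
Observed yield with endogenous decay: Y_obs = Y / (1 + k_d·θ_c) = 0.342 / (1 + 0.0692 × 4.61) = 0.342 / 1.319 = 0.2593 g VSS/g bCOD.
Mass of bCOD removed per day: Q(S₀ − S) = 833 × 1927 g/m³ = 1605 kg/d.
So the net sludge growth is P_X = 0.2593 × 1605 = 416.2 kg VSS/d.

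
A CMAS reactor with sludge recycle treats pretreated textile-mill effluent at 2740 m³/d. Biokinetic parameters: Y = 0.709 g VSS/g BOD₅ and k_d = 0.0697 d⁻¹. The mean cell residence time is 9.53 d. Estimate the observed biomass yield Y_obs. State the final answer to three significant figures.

Observed yield with endogenous decay: Y_obs = Y / (1 + k_d·θ_c) = 0.709 / (1 + 0.0697 × 9.53) = 0.709 / 1.664 = 0.4260 g VSS/g BOD₅.

Y_obs ≈ 0.426 g VSS/g BOD₅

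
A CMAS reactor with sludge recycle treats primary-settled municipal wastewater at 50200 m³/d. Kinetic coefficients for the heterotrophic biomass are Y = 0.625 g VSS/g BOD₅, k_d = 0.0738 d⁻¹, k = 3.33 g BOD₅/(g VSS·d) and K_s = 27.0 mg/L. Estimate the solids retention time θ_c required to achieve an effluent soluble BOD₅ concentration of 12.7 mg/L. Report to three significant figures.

θ_c ≈ 1.69 d

From 1/θ_c = Y·k·S/(K_s + S) − k_d: Y·k·S/(K_s+S) = 0.625 × 3.33 × 12.7 / (27.0 + 12.7) = 0.6658 d⁻¹.
Then 1/θ_c = μ − k_d = 0.6658 − 0.0738 = 0.5920 d⁻¹, giving θ_c = 1.689 d.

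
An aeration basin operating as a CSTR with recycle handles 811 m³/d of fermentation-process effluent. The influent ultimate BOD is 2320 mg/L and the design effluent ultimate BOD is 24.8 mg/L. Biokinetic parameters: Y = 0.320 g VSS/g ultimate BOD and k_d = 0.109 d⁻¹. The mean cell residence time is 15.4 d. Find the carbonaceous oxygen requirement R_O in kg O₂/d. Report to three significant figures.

R_O ≈ 1550 kg O₂/d

The observed yield is Y_obs = Y/(1 + k_d·θ_c) = 0.320 / (1 + 0.109 × 15.4) = 0.320 / 2.679 = 0.1195 g VSS per g ultimate BOD removed.
Q·(S₀ − S) = 811 × (2320 − 24.8) × 10⁻³ = 1861 kg/d removed.
Biomass synthesised: P_X = Y_obs × 1861 = 222.4 kg VSS/d.
Carbonaceous O₂ demand = substrate oxidised − cell-mass equivalent = 1861 − 1.42 × 222.4 = 1546 kg O₂/d.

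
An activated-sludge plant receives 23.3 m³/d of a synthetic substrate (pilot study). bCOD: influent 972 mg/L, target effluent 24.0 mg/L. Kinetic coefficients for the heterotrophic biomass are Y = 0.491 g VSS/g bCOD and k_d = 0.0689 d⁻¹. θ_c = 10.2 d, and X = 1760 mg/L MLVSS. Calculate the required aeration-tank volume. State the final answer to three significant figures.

Steady-state biomass mass balance: V·X·(1 + k_d·θ_c) = Y·Q·(S₀ − S)·θ_c, so V = 0.491 × 23.3 × (972 − 24.0) × 10.2 / [1760 × (1 + 0.0689 × 10.2)] = 1.11×10^5 / 2997 = 36.91 m³.

V ≈ 36.9 m³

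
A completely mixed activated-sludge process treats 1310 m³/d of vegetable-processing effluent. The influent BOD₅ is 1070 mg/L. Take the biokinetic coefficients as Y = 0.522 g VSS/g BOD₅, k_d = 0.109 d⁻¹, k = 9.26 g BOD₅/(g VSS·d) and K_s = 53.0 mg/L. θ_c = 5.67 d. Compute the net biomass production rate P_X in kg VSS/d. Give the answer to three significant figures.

P_X ≈ 451 kg VSS/d

From the Monod/SRT balance for a CMAS, S = K_s·(1+k_d θ_c)/[θ_c·(Y k − k_d) − 1] = 53.0 × (1 + 0.109 × 5.67) / [5.67 × (0.522 × 9.26 − 0.109) − 1] = 85.76 / 25.79 = 3.325 mg/L.
Correct the yield for decay: Y_obs = Y/(1 + k_d θ_c) = 0.522 / (1 + 0.109 × 5.67) = 0.522 / 1.618 = 0.3226.
Mass of BOD₅ removed per day: Q(S₀ − S) = 1310 × 1067 g/m³ = 1397 kg/d.
Biomass produced: P_X = Y_obs·Q·ΔS = 0.3226 × 1397 ≈ 450.8 kg VSS/d.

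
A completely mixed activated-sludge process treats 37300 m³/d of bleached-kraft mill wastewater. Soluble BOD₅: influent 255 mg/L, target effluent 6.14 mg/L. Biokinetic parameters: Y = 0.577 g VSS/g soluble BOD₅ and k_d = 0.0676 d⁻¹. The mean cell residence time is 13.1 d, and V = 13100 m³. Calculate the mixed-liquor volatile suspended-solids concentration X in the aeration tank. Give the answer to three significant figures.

X ≈ 2840 mg/L

X = Y·Q·ΔS·θ_c / [V·(1 + k_d θ_c)] = 0.577 × 37300 × (255 − 6.14) × 13.1 / [13100 × (1 + 0.0676 × 13.1)] = 2841 mg/L.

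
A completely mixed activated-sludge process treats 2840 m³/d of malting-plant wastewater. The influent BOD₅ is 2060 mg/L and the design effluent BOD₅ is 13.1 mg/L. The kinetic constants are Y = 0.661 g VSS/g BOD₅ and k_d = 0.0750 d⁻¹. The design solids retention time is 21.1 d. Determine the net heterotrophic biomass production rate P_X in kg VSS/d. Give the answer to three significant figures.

Correct the yield for decay: Y_obs = Y/(1 + k_d θ_c) = 0.661 / (1 + 0.0750 × 21.1) = 0.661 / 2.583 = 0.2560.
Q·(S₀ − S) = 2840 × (2060 − 13.1) × 10⁻³ = 5813 kg/d removed.
Biomass produced: P_X = Y_obs·Q·ΔS = 0.2560 × 5813 ≈ 1488 kg VSS/d.

P_X ≈ 1490 kg VSS/d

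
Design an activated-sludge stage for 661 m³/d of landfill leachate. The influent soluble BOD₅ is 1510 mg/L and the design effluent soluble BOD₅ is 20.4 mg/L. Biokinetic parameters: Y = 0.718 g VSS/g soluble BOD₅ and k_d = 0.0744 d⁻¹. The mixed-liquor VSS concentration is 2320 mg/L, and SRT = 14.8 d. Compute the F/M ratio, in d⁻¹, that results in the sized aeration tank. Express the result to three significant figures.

Steady-state biomass mass balance: V·X·(1 + k_d·θ_c) = Y·Q·(S₀ − S)·θ_c, so V = 0.718 × 661 × (1510 − 20.4) × 14.8 / [2320 × (1 + 0.0744 × 14.8)] = 1.05×10^7 / 4875 = 2146 m³.
Food-to-microorganism ratio F/M = Q S₀ / (V X) = 661 × 1510 / (2146 × 2320) = 0.2004 d⁻¹.

F/M ≈ 0.200 d⁻¹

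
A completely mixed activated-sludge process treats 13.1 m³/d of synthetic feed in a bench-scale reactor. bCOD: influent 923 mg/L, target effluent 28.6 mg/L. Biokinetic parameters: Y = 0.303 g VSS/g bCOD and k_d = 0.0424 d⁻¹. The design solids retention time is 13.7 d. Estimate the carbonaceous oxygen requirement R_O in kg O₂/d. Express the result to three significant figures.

R_O ≈ 8.53 kg O₂/d

Observed yield with endogenous decay: Y_obs = Y / (1 + k_d·θ_c) = 0.303 / (1 + 0.0424 × 13.7) = 0.303 / 1.581 = 0.1917 g VSS/g bCOD.
Mass of bCOD removed per day: Q(S₀ − S) = 13.1 × 894.4 g/m³ = 11.72 kg/d.
Biomass synthesised: P_X = Y_obs × 11.72 = 2.246 kg VSS/d.
R_O = Q·ΔS − 1.42 P_X = 11.72 − 3.189 = 8.528 kg O₂/d.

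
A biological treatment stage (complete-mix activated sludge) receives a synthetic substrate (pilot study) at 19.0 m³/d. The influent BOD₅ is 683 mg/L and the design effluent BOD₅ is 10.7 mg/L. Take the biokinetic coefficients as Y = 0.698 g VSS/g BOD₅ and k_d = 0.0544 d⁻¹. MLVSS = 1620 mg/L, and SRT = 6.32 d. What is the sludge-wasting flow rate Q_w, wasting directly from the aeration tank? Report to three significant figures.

Rearranging the biomass balance for a CMAS with decay, V = Y·Q·ΔS·θ_c / [X·(1+k_d θ_c)] = 0.698 × 19.0 × (683 − 10.7) × 6.32 / [1620 × (1 + 0.0544 × 6.32)] = 5.63×10^4 / 2177 = 25.88 m³.
With mixed-liquor wasting, θ_c = V/Q_w, so Q_w = V/θ_c = 25.88/6.32 = 4.096 m³/d.

Q_w ≈ 4.10 m³/d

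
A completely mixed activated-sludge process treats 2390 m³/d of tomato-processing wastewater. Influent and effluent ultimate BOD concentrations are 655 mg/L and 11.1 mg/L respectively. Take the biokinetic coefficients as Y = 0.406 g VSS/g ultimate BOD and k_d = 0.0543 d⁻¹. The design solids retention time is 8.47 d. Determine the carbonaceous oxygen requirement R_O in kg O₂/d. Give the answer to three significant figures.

Observed yield with endogenous decay: Y_obs = Y / (1 + k_d·θ_c) = 0.406 / (1 + 0.0543 × 8.47) = 0.406 / 1.460 = 0.2781 g VSS/g ultimate BOD.
Q·(S₀ − S) = 2390 × (655 − 11.1) × 10⁻³ = 1539 kg/d removed.
Net sludge production P_X = 0.2781 × 1539 = 428.0 kg VSS/d.
R_O = Q·(S₀ − S) − 1.42·P_X = 1539 − 1.42 × 428.0 = 931.2 kg O₂/d.

R_O ≈ 931 kg O₂/d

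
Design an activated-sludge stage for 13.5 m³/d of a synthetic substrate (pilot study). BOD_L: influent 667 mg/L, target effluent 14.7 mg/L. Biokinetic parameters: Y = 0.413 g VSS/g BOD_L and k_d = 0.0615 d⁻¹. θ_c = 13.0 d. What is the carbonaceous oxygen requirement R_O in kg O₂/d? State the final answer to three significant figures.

R_O ≈ 5.94 kg O₂/d

Correct the yield for decay: Y_obs = Y/(1 + k_d θ_c) = 0.413 / (1 + 0.0615 × 13.0) = 0.413 / 1.800 = 0.2295.
ΔS = 667 − 14.7 = 652.3 mg/L, so the substrate removal rate is 13.5 × 652.3/1000 = 8.806 kg BOD_L/d.
Biomass synthesised: P_X = Y_obs × 8.806 = 2.021 kg VSS/d.
R_O = Q·ΔS − 1.42 P_X = 8.806 − 2.870 = 5.936 kg O₂/d.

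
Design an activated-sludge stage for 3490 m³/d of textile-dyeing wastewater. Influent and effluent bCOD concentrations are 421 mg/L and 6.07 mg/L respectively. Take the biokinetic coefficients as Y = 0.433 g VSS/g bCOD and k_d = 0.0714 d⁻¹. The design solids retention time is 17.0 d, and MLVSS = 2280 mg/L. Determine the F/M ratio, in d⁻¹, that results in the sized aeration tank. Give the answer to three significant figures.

Steady-state biomass mass balance: V·X·(1 + k_d·θ_c) = Y·Q·(S₀ − S)·θ_c, so V = 0.433 × 3490 × (421 − 6.07) × 17.0 / [2280 × (1 + 0.0714 × 17.0)] = 1.07×10^7 / 5047 = 2112 m³.
Food-to-microorganism ratio F/M = Q S₀ / (V X) = 3490 × 421 / (2112 × 2280) = 0.3051 d⁻¹.

F/M ≈ 0.305 d⁻¹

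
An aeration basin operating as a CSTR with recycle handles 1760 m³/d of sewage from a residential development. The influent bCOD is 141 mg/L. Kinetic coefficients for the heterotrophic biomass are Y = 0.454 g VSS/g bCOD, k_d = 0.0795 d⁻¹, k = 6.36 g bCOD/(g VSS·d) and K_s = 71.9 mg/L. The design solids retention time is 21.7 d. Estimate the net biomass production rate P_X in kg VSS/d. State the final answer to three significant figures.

P_X ≈ 40.4 kg VSS/d

For a completely mixed reactor with recycle the Lawrence–McCarty relation gives S = K_s·(1 + k_d·θ_c) / [θ_c·(Y·k − k_d) − 1] = 71.9 × (1 + 0.0795 × 21.7) / [21.7 × (0.454 × 6.36 − 0.0795) − 1] = 195.9 / 59.93 = 3.269 mg/L.
Y_obs = Y / (1 + k_d θ_c) = 0.454 / (1 + 0.0795 × 21.7) = 0.454 / 2.725 = 0.1666.
Substrate removed = Q·(S₀ − S) = 1760 m³/d × (141 − 3.27) g/m³ = 2.42×10^5 g/d = 242.4 kg/d.
P_X = Y_obs · Q(S₀ − S) = 0.1666 × 242.4 = 40.38 kg VSS/d.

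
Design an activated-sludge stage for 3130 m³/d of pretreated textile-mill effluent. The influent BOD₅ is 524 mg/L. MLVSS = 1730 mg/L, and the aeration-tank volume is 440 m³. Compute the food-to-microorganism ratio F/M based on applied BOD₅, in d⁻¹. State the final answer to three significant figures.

Food-to-microorganism ratio F/M = Q S₀ / (V X) = 3130 × 524 / (440.0 × 1730) = 2.155 d⁻¹.

F/M ≈ 2.15 d⁻¹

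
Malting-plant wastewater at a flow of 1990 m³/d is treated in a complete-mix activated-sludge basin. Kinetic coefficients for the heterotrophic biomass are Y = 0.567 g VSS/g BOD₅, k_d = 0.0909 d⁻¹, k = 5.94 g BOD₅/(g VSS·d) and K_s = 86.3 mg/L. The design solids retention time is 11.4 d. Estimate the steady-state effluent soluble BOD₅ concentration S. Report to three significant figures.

S ≈ 4.83 mg/L

Effluent substrate depends only on kinetics and SRT: S = K_s(1 + k_d θ_c) / [θ_c(Yk − k_d) − 1] = 86.3 × (1 + 0.0909 × 11.4) / [11.4 × (0.567 × 5.94 − 0.0909) − 1] = 175.7 / 36.36 = 4.833 mg/L.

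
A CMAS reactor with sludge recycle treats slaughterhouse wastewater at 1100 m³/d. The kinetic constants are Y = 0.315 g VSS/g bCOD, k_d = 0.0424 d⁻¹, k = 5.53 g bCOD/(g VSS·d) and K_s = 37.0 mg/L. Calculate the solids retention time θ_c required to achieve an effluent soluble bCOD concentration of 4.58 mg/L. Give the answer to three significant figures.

From 1/θ_c = Y·k·S/(K_s + S) − k_d: Y·k·S/(K_s+S) = 0.315 × 5.53 × 4.58 / (37.0 + 4.58) = 0.1919 d⁻¹.
Then 1/θ_c = μ − k_d = 0.1919 − 0.0424 = 0.1495 d⁻¹, giving θ_c = 6.690 d.

θ_c ≈ 6.69 d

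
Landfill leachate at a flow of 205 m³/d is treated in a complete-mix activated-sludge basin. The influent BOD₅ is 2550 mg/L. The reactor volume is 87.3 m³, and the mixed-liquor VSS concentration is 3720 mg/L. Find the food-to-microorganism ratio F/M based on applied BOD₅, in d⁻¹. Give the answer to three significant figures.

F/M = Q·S₀ / (V·X) = 205 × 2550 / (87.30 × 3720) = 1.610 g BOD₅·(g VSS·d)⁻¹.

F/M ≈ 1.61 d⁻¹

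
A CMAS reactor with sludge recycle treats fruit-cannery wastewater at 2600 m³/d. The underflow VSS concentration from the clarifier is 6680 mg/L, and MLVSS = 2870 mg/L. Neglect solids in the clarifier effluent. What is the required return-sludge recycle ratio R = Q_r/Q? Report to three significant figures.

R ≈ 0.753

R = Q_r/Q = X/(X_r − X) = 2870 / (6680 − 2870) = 0.7533.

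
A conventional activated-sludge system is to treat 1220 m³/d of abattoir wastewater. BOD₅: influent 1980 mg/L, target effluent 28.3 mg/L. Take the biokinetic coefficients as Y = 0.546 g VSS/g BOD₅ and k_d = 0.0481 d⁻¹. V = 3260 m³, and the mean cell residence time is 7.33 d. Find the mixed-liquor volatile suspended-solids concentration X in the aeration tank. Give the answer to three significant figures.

From V·X·(1 + k_d·θ_c) = Y·Q·(S₀ − S)·θ_c: X = 0.546 × 1220 × (1980 − 28.3) × 7.33 / [3260 × (1 + 0.0481 × 7.33)] = 2161 mg/L.

X ≈ 2160 mg/L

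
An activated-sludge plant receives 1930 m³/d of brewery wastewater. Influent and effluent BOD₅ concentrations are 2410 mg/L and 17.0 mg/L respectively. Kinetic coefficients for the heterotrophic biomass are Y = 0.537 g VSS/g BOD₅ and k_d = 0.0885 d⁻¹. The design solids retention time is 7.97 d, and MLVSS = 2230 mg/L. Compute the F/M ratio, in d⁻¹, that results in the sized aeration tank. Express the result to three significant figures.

F/M ≈ 0.401 d⁻¹

Steady-state biomass mass balance: V·X·(1 + k_d·θ_c) = Y·Q·(S₀ − S)·θ_c, so V = 0.537 × 1930 × (2410 − 17.0) × 7.97 / [2230 × (1 + 0.0885 × 7.97)] = 1.98×10^7 / 3803 = 5198 m³.
Food-to-microorganism ratio F/M = Q S₀ / (V X) = 1930 × 2410 / (5198 × 2230) = 0.4013 d⁻¹.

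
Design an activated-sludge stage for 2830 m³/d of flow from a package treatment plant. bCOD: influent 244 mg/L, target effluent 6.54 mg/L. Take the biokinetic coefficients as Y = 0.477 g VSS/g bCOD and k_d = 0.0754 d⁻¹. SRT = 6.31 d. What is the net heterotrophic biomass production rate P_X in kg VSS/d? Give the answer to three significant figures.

P_X ≈ 217 kg VSS/d

The observed yield is Y_obs = Y/(1 + k_d·θ_c) = 0.477 / (1 + 0.0754 × 6.31) = 0.477 / 1.476 = 0.3232 g VSS per g bCOD removed.
ΔS = 244 − 6.54 = 237.5 mg/L, so the substrate removal rate is 2830 × 237.5/1000 = 672.0 kg bCOD/d.
Biomass produced: P_X = Y_obs·Q·ΔS = 0.3232 × 672.0 ≈ 217.2 kg VSS/d.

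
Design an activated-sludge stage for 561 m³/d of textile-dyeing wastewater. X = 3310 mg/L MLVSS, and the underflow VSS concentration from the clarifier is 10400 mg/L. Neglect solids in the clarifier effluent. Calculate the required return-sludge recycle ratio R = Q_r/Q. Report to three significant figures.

R ≈ 0.467

Solids balance on the clarifier gives (1+R)X = R·X_r, so R = X/(X_r − X) = 3310 / (10400 − 3310) = 0.4669.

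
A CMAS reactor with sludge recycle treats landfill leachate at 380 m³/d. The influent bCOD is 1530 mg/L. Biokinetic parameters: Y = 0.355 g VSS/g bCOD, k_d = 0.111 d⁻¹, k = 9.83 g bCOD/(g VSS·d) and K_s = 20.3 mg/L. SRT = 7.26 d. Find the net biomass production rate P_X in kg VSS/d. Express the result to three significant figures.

P_X ≈ 114 kg VSS/d

From the Monod/SRT balance for a CMAS, S = K_s·(1+k_d θ_c)/[θ_c·(Y k − k_d) − 1] = 20.3 × (1 + 0.111 × 7.26) / [7.26 × (0.355 × 9.83 − 0.111) − 1] = 36.66 / 23.53 = 1.558 mg/L.
Observed yield with endogenous decay: Y_obs = Y / (1 + k_d·θ_c) = 0.355 / (1 + 0.111 × 7.26) = 0.355 / 1.806 = 0.1966 g VSS/g bCOD.
ΔS = 1530 − 1.56 = 1528 mg/L, so the substrate removal rate is 380 × 1528/1000 = 580.8 kg bCOD/d.
Biomass produced: P_X = Y_obs·Q·ΔS = 0.1966 × 580.8 ≈ 114.2 kg VSS/d.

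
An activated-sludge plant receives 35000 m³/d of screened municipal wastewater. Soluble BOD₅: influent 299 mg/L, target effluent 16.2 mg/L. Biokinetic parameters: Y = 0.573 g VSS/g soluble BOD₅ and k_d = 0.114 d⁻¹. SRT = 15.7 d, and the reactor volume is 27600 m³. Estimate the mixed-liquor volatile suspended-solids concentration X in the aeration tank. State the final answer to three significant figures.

X ≈ 1160 mg/L

X = Y·Q·ΔS·θ_c / [V·(1 + k_d θ_c)] = 0.573 × 35000 × (299 − 16.2) × 15.7 / [27600 × (1 + 0.114 × 15.7)] = 1156 mg/L.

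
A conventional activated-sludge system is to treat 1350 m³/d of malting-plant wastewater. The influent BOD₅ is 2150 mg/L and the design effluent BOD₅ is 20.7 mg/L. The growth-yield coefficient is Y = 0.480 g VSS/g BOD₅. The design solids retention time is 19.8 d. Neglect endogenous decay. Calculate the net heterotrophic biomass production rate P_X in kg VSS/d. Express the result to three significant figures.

P_X ≈ 1380 kg VSS/d

Since k_d ≈ 0, Y_obs = Y = 0.480 g VSS/g BOD₅.
Q·(S₀ − S) = 1350 × (2150 − 20.7) × 10⁻³ = 2875 kg/d removed.
Biomass produced: P_X = Y_obs·Q·ΔS = 0.4800 × 2875 ≈ 1380 kg VSS/d.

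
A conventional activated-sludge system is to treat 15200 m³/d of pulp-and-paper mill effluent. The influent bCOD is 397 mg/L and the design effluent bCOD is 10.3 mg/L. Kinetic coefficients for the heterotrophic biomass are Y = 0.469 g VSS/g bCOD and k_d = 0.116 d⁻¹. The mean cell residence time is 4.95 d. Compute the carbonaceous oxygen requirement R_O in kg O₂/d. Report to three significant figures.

The observed yield is Y_obs = Y/(1 + k_d·θ_c) = 0.469 / (1 + 0.116 × 4.95) = 0.469 / 1.574 = 0.2979 g VSS per g bCOD removed.
ΔS = 397 − 10.3 = 386.7 mg/L, so the substrate removal rate is 15200 × 386.7/1000 = 5878 kg bCOD/d.
P_X = Y_obs·Q·(S₀ − S) = 0.2979 × 5878 = 1751 kg VSS/d.
R_O = Q·ΔS − 1.42 P_X = 5878 − 2487 = 3391 kg O₂/d.

R_O ≈ 3390 kg O₂/d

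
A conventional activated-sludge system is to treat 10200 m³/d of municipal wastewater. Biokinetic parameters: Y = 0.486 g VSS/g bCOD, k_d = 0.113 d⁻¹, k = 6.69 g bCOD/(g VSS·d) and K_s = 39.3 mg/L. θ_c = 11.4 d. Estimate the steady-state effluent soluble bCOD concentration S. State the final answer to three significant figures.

S ≈ 2.59 mg/L

From the Monod/SRT balance for a CMAS, S = K_s·(1+k_d θ_c)/[θ_c·(Y k − k_d) − 1] = 39.3 × (1 + 0.113 × 11.4) / [11.4 × (0.486 × 6.69 − 0.113) − 1] = 89.93 / 34.78 = 2.586 mg/L.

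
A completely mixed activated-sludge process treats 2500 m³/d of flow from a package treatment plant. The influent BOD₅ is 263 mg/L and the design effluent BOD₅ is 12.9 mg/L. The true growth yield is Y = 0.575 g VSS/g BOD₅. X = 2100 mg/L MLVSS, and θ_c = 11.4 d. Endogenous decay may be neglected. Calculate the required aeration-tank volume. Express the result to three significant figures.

V ≈ 1950 m³

V·X = Y·Q·ΔS·θ_c gives V = 0.575 × 2500 × (263 − 12.9) × 11.4 / 2100 = 1952 m³.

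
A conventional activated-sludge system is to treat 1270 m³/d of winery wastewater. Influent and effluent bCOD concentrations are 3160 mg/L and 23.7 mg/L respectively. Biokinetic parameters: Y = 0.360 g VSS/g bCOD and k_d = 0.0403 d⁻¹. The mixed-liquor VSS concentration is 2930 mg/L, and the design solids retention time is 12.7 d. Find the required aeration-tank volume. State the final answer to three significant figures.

V ≈ 4110 m³

Steady-state biomass mass balance: V·X·(1 + k_d·θ_c) = Y·Q·(S₀ − S)·θ_c, so V = 0.360 × 1270 × (3160 − 23.7) × 12.7 / [2930 × (1 + 0.0403 × 12.7)] = 1.82×10^7 / 4430 = 4111 m³.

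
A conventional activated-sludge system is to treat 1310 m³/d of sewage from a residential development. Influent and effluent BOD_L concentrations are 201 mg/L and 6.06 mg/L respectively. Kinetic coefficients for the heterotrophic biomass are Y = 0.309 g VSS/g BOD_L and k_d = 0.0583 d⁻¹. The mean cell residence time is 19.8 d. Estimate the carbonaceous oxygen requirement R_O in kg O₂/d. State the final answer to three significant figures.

Observed yield with endogenous decay: Y_obs = Y / (1 + k_d·θ_c) = 0.309 / (1 + 0.0583 × 19.8) = 0.309 / 2.154 = 0.1434 g VSS/g BOD_L.
Substrate removed = Q·(S₀ − S) = 1310 m³/d × (201 − 6.06) g/m³ = 2.55×10^5 g/d = 255.4 kg/d.
Biomass synthesised: P_X = Y_obs × 255.4 = 36.63 kg VSS/d.
R_O = Q·(S₀ − S) − 1.42·P_X = 255.4 − 1.42 × 36.63 = 203.4 kg O₂/d.

R_O ≈ 203 kg O₂/d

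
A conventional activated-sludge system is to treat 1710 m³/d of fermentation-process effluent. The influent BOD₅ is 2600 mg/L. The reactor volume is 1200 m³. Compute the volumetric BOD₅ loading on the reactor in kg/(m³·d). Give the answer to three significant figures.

Volumetric loading L_v = Q·S₀ / V = 1710 × 2600 g/m³ / 1200 m³ = 3705 g/(m³·d) = 3.705 kg BOD₅/(m³·d).

L_v ≈ 3.71 kg BOD₅/(m³·d)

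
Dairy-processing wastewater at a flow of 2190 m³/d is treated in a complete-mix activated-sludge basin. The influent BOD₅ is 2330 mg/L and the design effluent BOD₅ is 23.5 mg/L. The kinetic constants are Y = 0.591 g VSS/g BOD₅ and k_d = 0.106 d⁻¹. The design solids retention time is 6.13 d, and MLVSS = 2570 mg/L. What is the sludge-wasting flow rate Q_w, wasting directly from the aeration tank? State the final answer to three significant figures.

Q_w ≈ 704 m³/d

Steady-state biomass mass balance: V·X·(1 + k_d·θ_c) = Y·Q·(S₀ − S)·θ_c, so V = 0.591 × 2190 × (2330 − 23.5) × 6.13 / [2570 × (1 + 0.106 × 6.13)] = 1.83×10^7 / 4240 = 4316 m³.
With mixed-liquor wasting, θ_c = V/Q_w, so Q_w = V/θ_c = 4316/6.13 = 704.1 m³/d.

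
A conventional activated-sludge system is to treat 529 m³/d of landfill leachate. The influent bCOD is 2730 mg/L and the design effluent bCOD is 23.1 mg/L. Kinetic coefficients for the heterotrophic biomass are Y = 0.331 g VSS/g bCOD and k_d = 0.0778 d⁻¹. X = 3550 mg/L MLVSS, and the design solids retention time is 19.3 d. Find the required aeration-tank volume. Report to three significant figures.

V ≈ 1030 m³

From the SRT design equation V = Y Q (S₀−S) θ_c / [X (1 + k_d θ_c)] = 0.331 × 529 × (2730 − 23.1) × 19.3 / [3550 × (1 + 0.0778 × 19.3)] = 9.15×10^6 / 8880 = 1030 m³.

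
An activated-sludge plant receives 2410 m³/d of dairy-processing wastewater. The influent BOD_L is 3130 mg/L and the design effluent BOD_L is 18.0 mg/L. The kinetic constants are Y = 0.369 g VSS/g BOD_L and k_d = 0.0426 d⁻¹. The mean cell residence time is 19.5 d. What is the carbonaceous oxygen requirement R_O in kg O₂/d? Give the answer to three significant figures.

R_O ≈ 5350 kg O₂/d

Y_obs = Y / (1 + k_d θ_c) = 0.369 / (1 + 0.0426 × 19.5) = 0.369 / 1.831 = 0.2016.
Q·(S₀ − S) = 2410 × (3130 − 18.0) × 10⁻³ = 7500 kg/d removed.
Net sludge production P_X = 0.2016 × 7500 = 1512 kg VSS/d.
R_O = Q·ΔS − 1.42 P_X = 7500 − 2147 = 5353 kg O₂/d.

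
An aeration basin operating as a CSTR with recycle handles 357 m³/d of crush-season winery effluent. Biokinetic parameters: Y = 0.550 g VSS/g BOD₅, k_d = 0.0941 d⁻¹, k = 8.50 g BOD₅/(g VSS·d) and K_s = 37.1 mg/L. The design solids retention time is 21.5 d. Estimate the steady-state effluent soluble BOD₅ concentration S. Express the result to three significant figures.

S ≈ 1.15 mg/L

For a completely mixed reactor with recycle the Lawrence–McCarty relation gives S = K_s·(1 + k_d·θ_c) / [θ_c·(Y·k − k_d) − 1] = 37.1 × (1 + 0.0941 × 21.5) / [21.5 × (0.550 × 8.50 − 0.0941) − 1] = 112.2 / 97.49 = 1.150 mg/L.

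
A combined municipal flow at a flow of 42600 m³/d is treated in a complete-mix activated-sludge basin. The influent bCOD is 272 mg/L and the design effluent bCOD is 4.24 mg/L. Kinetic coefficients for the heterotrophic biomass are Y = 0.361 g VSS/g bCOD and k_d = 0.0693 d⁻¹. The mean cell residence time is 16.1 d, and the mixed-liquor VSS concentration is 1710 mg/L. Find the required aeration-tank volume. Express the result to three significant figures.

Steady-state biomass mass balance: V·X·(1 + k_d·θ_c) = Y·Q·(S₀ − S)·θ_c, so V = 0.361 × 42600 × (272 − 4.24) × 16.1 / [1710 × (1 + 0.0693 × 16.1)] = 6.63×10^7 / 3618 = 18324 m³.

V ≈ 18300 m³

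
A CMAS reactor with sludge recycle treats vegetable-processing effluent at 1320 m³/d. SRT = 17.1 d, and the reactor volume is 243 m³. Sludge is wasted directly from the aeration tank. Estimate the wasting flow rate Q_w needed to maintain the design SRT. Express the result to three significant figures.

With mixed-liquor wasting, θ_c = V/Q_w, so Q_w = V/θ_c = 243.0/17.1 = 14.21 m³/d.

Q_w ≈ 14.2 m³/d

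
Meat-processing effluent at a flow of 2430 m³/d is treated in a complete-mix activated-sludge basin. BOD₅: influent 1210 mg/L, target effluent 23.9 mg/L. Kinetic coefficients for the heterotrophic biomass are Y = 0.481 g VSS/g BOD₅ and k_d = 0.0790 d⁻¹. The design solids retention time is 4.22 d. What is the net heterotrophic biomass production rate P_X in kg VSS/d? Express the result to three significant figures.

Correct the yield for decay: Y_obs = Y/(1 + k_d θ_c) = 0.481 / (1 + 0.0790 × 4.22) = 0.481 / 1.333 = 0.3607.
Mass of BOD₅ removed per day: Q(S₀ − S) = 2430 × 1186 g/m³ = 2882 kg/d.
Net biomass production P_X = Y_obs × Q·(S₀ − S) = 0.3607 × 2882 = 1040 kg VSS/d.

P_X ≈ 1040 kg VSS/d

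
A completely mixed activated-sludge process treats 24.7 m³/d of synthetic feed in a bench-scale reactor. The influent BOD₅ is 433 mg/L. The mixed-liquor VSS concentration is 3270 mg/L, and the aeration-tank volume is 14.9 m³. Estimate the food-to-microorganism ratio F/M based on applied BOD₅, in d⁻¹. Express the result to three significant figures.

F/M ≈ 0.220 d⁻¹

F/M = applied load / biomass = Q·S₀/(V·X) = 24.7 × 433 / (14.90 × 3270) = 0.2195 d⁻¹.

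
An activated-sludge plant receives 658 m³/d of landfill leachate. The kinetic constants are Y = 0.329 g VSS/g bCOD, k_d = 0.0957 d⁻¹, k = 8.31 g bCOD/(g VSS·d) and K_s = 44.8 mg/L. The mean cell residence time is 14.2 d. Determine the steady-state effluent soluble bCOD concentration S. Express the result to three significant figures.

For a completely mixed reactor with recycle the Lawrence–McCarty relation gives S = K_s·(1 + k_d·θ_c) / [θ_c·(Y·k − k_d) − 1] = 44.8 × (1 + 0.0957 × 14.2) / [14.2 × (0.329 × 8.31 − 0.0957) − 1] = 105.7 / 36.46 = 2.898 mg/L.

S ≈ 2.90 mg/L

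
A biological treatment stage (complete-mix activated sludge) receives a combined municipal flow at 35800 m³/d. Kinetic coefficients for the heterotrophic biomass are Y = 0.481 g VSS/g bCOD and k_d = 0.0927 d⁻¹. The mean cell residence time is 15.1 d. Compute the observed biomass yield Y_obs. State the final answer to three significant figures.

Correct the yield for decay: Y_obs = Y/(1 + k_d θ_c) = 0.481 / (1 + 0.0927 × 15.1) = 0.481 / 2.400 = 0.2004.

Y_obs ≈ 0.200 g VSS/g bCOD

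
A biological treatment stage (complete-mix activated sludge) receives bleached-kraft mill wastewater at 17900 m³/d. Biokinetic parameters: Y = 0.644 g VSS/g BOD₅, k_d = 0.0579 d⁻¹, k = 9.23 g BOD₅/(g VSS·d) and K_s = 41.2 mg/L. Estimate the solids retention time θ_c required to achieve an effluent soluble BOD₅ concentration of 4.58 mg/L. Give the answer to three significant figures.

At the target effluent, Y k S/(K_s+S) = 0.644×9.23×4.58/45.78 = 0.5947 d⁻¹.
Then 1/θ_c = μ − k_d = 0.5947 − 0.0579 = 0.5368 d⁻¹, giving θ_c = 1.863 d.

θ_c ≈ 1.86 d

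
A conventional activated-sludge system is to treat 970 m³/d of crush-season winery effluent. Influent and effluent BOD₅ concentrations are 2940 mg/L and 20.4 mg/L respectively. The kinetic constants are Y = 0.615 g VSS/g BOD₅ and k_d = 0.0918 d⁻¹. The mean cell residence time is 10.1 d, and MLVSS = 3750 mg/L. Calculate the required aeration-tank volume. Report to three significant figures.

V ≈ 2430 m³

Rearranging the biomass balance for a CMAS with decay, V = Y·Q·ΔS·θ_c / [X·(1+k_d θ_c)] = 0.615 × 970 × (2940 − 20.4) × 10.1 / [3750 × (1 + 0.0918 × 10.1)] = 1.76×10^7 / 7227 = 2434 m³.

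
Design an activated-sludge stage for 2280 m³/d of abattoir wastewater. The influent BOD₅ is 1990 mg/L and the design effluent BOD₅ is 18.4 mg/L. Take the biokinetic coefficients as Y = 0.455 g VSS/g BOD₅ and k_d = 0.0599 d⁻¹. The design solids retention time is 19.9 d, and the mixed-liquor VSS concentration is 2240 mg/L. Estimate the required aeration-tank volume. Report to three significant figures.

V ≈ 8290 m³

Rearranging the biomass balance for a CMAS with decay, V = Y·Q·ΔS·θ_c / [X·(1+k_d θ_c)] = 0.455 × 2280 × (1990 − 18.4) × 19.9 / [2240 × (1 + 0.0599 × 19.9)] = 4.07×10^7 / 4910 = 8289 m³.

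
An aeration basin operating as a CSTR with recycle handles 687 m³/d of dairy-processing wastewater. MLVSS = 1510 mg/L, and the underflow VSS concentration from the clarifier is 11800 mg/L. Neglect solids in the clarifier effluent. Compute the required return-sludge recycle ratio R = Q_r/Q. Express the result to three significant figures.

Mass balance around the secondary clarifier (neglecting effluent solids): R = X / (X_r − X) = 1510 / (11800 − 1510) = 0.1467.

R ≈ 0.147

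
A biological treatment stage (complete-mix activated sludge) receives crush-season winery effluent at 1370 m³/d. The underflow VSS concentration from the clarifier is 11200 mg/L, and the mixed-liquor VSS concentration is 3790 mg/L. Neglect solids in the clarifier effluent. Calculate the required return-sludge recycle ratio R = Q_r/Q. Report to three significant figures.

R ≈ 0.511

Mass balance around the secondary clarifier (neglecting effluent solids): R = X / (X_r − X) = 3790 / (11200 − 3790) = 0.5115.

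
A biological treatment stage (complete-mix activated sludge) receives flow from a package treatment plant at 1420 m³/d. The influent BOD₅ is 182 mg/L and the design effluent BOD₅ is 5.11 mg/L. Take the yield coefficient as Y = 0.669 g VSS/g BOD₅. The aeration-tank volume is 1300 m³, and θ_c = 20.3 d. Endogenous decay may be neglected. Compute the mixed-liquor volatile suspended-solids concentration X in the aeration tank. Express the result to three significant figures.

From V·X = Y·Q·(S₀ − S)·θ_c (decay neglected): X = 0.669 × 1420 × (182 − 5.11) × 20.3 / 1300 = 2624 mg/L.

X ≈ 2620 mg/L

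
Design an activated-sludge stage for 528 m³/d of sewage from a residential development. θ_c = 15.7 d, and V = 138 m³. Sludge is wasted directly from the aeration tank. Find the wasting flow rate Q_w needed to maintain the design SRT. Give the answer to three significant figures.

For wasting at MLVSS concentration, Q_w = V/θ_c = 138.0/15.7 = 8.790 m³/d.

Q_w ≈ 8.79 m³/d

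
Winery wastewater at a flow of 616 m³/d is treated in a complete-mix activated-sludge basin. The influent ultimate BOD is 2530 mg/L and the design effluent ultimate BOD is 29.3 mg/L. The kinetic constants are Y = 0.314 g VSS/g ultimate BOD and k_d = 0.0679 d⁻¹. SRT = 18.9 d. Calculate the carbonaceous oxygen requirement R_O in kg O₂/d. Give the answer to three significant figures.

R_O ≈ 1240 kg O₂/d

Observed yield with endogenous decay: Y_obs = Y / (1 + k_d·θ_c) = 0.314 / (1 + 0.0679 × 18.9) = 0.314 / 2.283 = 0.1375 g VSS/g ultimate BOD.
Q·(S₀ − S) = 616 × (2530 − 29.3) × 10⁻³ = 1540 kg/d removed.
Net sludge production P_X = 0.1375 × 1540 = 211.8 kg VSS/d.
R_O = Q·ΔS − 1.42 P_X = 1540 − 300.8 = 1240 kg O₂/d.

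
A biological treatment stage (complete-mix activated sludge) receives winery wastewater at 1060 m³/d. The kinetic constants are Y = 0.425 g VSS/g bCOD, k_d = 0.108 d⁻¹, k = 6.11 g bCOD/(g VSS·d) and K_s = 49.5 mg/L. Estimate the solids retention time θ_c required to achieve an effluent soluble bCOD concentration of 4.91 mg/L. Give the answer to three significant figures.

From 1/θ_c = Y·k·S/(K_s + S) − k_d: Y·k·S/(K_s+S) = 0.425 × 6.11 × 4.91 / (49.5 + 4.91) = 0.2343 d⁻¹.
Then 1/θ_c = μ − k_d = 0.2343 − 0.108 = 0.1263 d⁻¹, giving θ_c = 7.916 d.

θ_c ≈ 7.92 d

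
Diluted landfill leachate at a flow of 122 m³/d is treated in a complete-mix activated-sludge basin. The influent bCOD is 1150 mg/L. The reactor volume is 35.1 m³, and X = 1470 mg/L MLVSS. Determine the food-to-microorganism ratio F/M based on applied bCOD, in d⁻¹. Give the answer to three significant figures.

F/M ≈ 2.72 d⁻¹

F/M = applied load / biomass = Q·S₀/(V·X) = 122 × 1150 / (35.10 × 1470) = 2.719 d⁻¹.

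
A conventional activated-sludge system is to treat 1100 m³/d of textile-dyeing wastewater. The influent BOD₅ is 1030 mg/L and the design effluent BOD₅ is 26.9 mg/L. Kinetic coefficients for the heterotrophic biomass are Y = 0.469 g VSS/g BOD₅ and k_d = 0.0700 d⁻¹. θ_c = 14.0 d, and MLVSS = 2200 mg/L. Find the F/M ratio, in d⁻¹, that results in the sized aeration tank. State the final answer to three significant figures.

F/M ≈ 0.310 d⁻¹

From the SRT design equation V = Y Q (S₀−S) θ_c / [X (1 + k_d θ_c)] = 0.469 × 1100 × (1030 − 26.9) × 14.0 / [2200 × (1 + 0.0700 × 14.0)] = 7.24×10^6 / 4356 = 1663 m³.
Food-to-microorganism ratio F/M = Q S₀ / (V X) = 1100 × 1030 / (1663 × 2200) = 0.3096 d⁻¹.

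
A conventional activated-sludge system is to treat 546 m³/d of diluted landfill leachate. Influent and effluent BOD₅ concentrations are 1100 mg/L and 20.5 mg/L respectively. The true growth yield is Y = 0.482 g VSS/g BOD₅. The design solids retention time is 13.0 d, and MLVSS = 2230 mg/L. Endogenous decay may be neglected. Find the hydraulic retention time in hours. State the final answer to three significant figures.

τ ≈ 72.8 h

With k_d = 0 the design equation reduces to V = Y Q (S₀−S) θ_c / X = 0.482 × 546 × (1100 − 20.5) × 13.0 / 2230 = 1656 m³.
Hydraulic retention time τ = V/Q = 1656 / 546 = 3.033 d = 72.80 h.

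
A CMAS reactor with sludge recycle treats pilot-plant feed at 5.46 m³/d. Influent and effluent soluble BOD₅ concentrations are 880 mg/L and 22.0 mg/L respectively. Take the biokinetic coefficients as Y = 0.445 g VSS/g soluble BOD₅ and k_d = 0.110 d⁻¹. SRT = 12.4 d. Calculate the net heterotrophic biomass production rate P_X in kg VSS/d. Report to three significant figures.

P_X ≈ 0.882 kg VSS/d

Y_obs = Y / (1 + k_d θ_c) = 0.445 / (1 + 0.110 × 12.4) = 0.445 / 2.364 = 0.1882.
Substrate removed = Q·(S₀ − S) = 5.46 m³/d × (880 − 22.0) g/m³ = 4.68×10^3 g/d = 4.685 kg/d.
So the net sludge growth is P_X = 0.1882 × 4.685 = 0.8818 kg VSS/d.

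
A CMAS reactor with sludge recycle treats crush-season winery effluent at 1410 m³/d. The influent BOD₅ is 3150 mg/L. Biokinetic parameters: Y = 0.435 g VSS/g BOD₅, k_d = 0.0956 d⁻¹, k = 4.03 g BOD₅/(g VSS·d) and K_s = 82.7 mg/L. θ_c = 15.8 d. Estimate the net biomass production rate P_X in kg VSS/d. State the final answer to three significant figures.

From the Monod/SRT balance for a CMAS, S = K_s·(1+k_d θ_c)/[θ_c·(Y k − k_d) − 1] = 82.7 × (1 + 0.0956 × 15.8) / [15.8 × (0.435 × 4.03 − 0.0956) − 1] = 207.6 / 25.19 = 8.243 mg/L.
Y_obs = Y / (1 + k_d θ_c) = 0.435 / (1 + 0.0956 × 15.8) = 0.435 / 2.510 = 0.1733.
ΔS = 3150 − 8.24 = 3142 mg/L, so the substrate removal rate is 1410 × 3142/1000 = 4430 kg BOD₅/d.
So the net sludge growth is P_X = 0.1733 × 4430 = 767.6 kg VSS/d.

P_X ≈ 768 kg VSS/d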